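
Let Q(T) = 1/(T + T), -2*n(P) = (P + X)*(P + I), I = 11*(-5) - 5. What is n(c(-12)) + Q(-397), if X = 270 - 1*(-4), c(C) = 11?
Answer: 2772052/397 ≈ 6982.5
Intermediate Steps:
I = -60 (I = -55 - 5 = -60)
X = 274 (X = 270 + 4 = 274)
n(P) = -(-60 + P)*(274 + P)/2 (n(P) = -(P + 274)*(P - 60)/2 = -(274 + P)*(-60 + P)/2 = -(-60 + P)*(274 + P)/2)
Q(T) = 1/(2*T)
n(c(-12)) + Q(-397) = (8220 - 107*11 - ½*11²) + (½)/(-397) = (8220 - 1177 - ½*121) + (½)*(-1/397) = (8220 - 1177 - 121/2) - 1/794 = 13965/2 - 1/794 = 2772052/397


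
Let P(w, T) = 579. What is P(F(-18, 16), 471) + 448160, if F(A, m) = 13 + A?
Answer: 448739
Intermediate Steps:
P(F(-18, 16), 471) + 448160 = 579 + 448160 = 448739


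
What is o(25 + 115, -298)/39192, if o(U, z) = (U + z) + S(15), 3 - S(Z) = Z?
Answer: -85/19596 ≈ -0.0043376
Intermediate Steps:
S(Z) = 3 - Z
o(U, z) = -12 + U + z (o(U, z) = (U + z) + (3 - 1*15) = (U + z) + (3 - 15) = (U + z) - 12 = -12 + U + z)
o(25 + 115, -298)/39192 = (-12 + (25 + 115) - 298)/39192 = (-12 + 140 - 298)*(1/39192) = -170*1/39192 = -85/19596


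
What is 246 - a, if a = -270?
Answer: 516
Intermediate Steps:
246 - a = 246 - 1*(-270) = 246 + 270 = 516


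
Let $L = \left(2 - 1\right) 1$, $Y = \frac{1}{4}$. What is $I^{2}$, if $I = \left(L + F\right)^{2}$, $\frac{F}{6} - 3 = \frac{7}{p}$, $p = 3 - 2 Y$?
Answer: $\frac{1026625681}{625} \approx 1.6426 \cdot 10^{6}$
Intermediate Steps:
$Y = \frac{1}{4} \approx 0.25$
$p = \frac{5}{2}$ ($p = 3 - \frac{1}{2} = \frac{5}{2} \approx 2.5$)
$F = \frac{174}{5}$ ($F = 18 + 6 \frac{7}{\frac{5}{2}} = 18 + 6 \cdot 7 \cdot \frac{2}{5} = 18 + 6 \cdot \frac{14}{5} = 18 + \frac{84}{5} = \frac{174}{5} \approx 34.8$)
$L = 1$ ($L = 1 \cdot 1 = 1$)
$I = \frac{32041}{25}$ ($I = \left(1 + \frac{174}{5}\right)^{2} = \left(\frac{179}{5}\right)^{2} = \frac{32041}{25} \approx 1281.6$)
$I^{2} = \left(\frac{32041}{25}\right)^{2} = \frac{1026625681}{625}$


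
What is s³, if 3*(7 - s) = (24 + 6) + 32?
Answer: -68921/27 ≈ -2552.6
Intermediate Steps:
s = -41/3 (s = 7 - ((24 + 6) + 32)/3 = 7 - (30 + 32)/3 = 7 - ⅓*62 = 7 - 62/3 = -41/3 ≈ -13.667)
s³ = (-41/3)³ = -68921/27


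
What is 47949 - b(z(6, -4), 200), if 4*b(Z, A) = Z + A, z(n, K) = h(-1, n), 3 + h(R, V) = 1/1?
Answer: 95799/2 ≈ 47900.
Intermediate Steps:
h(R, V) = -2 (h(R, V) = -3 + 1/1 = -3 + 1 = -2)
z(n, K) = -2
b(Z, A) = A/4 + Z/4 (b(Z, A) = (Z + A)/4 = (A + Z)/4 = A/4 + Z/4)
47949 - b(z(6, -4), 200) = 47949 - ((¼)*200 + (¼)*(-2)) = 47949 - (50 - ½) = 47949 - 1*99/2 = 47949 - 99/2 = 95799/2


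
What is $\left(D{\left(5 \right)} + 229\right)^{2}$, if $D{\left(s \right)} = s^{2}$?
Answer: $64516$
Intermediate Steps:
$\left(D{\left(5 \right)} + 229\right)^{2} = \left(5^{2} + 229\right)^{2} = \left(25 + 229\right)^{2} = 254^{2} = 64516$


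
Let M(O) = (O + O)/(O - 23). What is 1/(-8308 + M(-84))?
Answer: -107/888788 ≈ -0.00012039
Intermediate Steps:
M(O) = 2*O/(-23 + O) (M(O) = (2*O)/(-23 + O) = 2*O/(-23 + O))
1/(-8308 + M(-84)) = 1/(-8308 + 2*(-84)/(-23 - 84)) = 1/(-8308 + 2*(-84)/(-107)) = 1/(-8308 + 2*(-84)*(-1/107)) = 1/(-8308 + 168/107) = 1/(-888788/107) = -107/888788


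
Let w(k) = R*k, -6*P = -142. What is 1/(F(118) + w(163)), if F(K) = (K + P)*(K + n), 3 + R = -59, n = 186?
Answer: 3/98882 ≈ 3.0339e-5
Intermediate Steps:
R = -62 (R = -3 - 59 = -62)
P = 71/3 (P = -⅙*(-142) = 71/3 ≈ 23.667)
w(k) = -62*k
F(K) = (186 + K)*(71/3 + K) (F(K) = (K + 71/3)*(K + 186) = (71/3 + K)*(186 + K) = (186 + K)*(71/3 + K))
1/(F(118) + w(163)) = 1/((4402 + 118² + (629/3)*118) - 62*163) = 1/((4402 + 13924 + 74222/3) - 10106) = 1/(129200/3 - 10106) = 1/(98882/3) = 3/98882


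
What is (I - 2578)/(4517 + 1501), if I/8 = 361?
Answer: 155/3009 ≈ 0.051512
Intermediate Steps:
I = 2888 (I = 8*361 = 2888)
(I - 2578)/(4517 + 1501) = (2888 - 2578)/(4517 + 1501) = 310/6018 = 310*(1/6018) = 155/3009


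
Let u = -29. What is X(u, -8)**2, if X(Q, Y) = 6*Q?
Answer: 30276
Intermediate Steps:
X(u, -8)**2 = (6*(-29))**2 = (-174)**2 = 30276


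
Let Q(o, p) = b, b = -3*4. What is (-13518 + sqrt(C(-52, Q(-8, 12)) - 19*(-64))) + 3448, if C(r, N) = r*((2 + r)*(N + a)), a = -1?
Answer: -10070 + 2*I*sqrt(8146) ≈ -10070.0 + 180.51*I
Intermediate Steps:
b = -12
Q(o, p) = -12
C(r, N) = r*(-1 + N)*(2 + r) (C(r, N) = r*((2 + r)*(N - 1)) = r*((2 + r)*(-1 + N)) = r*((-1 + N)*(2 + r)) = r*(-1 + N)*(2 + r))
(-13518 + sqrt(C(-52, Q(-8, 12)) - 19*(-64))) + 3448 = (-13518 + sqrt(-52*(-2 - 1*(-52) + 2*(-12) - 12*(-52)) - 19*(-64))) + 3448 = (-13518 + sqrt(-52*(-2 + 52 - 24 + 624) + 1216)) + 3448 = (-13518 + sqrt(-52*650 + 1216)) + 3448 = (-13518 + sqrt(-33800 + 1216)) + 3448 = (-13518 + sqrt(-32584)) + 3448 = (-13518 + 2*I*sqrt(8146)) + 3448 = -10070 + 2*I*sqrt(8146)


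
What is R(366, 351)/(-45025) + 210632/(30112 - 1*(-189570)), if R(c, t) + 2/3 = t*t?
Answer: -26371784741/14836773075 ≈ -1.7775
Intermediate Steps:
R(c, t) = -⅔ + t² (R(c, t) = -⅔ + t*t = -⅔ + t²)
R(366, 351)/(-45025) + 210632/(30112 - 1*(-189570)) = (-⅔ + 351²)/(-45025) + 210632/(30112 - 1*(-189570)) = (-⅔ + 123201)*(-1/45025) + 210632/(30112 + 189570) = (369601/3)*(-1/45025) + 210632/219682 = -369601/135075 + 210632*(1/219682) = -369601/135075 + 105316/109841 = -26371784741/14836773075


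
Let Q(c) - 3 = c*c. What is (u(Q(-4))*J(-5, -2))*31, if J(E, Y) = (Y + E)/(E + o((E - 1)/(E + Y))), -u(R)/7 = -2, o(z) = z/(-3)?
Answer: 21266/37 ≈ 574.76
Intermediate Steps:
o(z) = -z/3 (o(z) = z*(-1/3) = -z/3)
Q(c) = 3 + c**2 (Q(c) = 3 + c*c = 3 + c**2)
u(R) = 14 (u(R) = -7*(-2) = 14)
J(E, Y) = (E + Y)/(E - (-1 + E)/(3*(E + Y))) (J(E, Y) = (Y + E)/(E - (E - 1)/(3*(E + Y))) = (E + Y)/(E - (-1 + E)/(3*(E + Y))))
(u(Q(-4))*J(-5, -2))*31 = (14*(3*(-5 - 2)**2/(1 - 1*(-5) + 3*(-5)*(-5 - 2))))*31 = (14*(3*(-7)**2/(1 + 5 + 3*(-5)*(-7))))*31 = (14*(3*49/(1 + 5 + 105)))*31 = (14*(3*49/111))*31 = (14*(3*49*(1/111)))*31 = (14*(49/37))*31 = (686/37)*31 = 21266/37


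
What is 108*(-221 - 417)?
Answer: -68904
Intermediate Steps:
108*(-221 - 417) = 108*(-638) = -68904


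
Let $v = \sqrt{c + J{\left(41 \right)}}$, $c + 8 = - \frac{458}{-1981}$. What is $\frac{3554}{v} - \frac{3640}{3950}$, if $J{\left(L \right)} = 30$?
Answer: $- \frac{364}{395} + \frac{1777 \sqrt{21810810}}{11010} \approx 752.84$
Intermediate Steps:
$c = - \frac{15390}{1981}$ ($c = -8 - \frac{458}{-1981} = -8 - - \frac{458}{1981} = -8 + \frac{458}{1981} = - \frac{15390}{1981} \approx -7.7688$)
$v = \frac{2 \sqrt{21810810}}{1981}$ ($v = \sqrt{- \frac{15390}{1981} + 30} = \sqrt{\frac{44040}{1981}} = \frac{2 \sqrt{21810810}}{1981} \approx 4.715$)
$\frac{3554}{v} - \frac{3640}{3950} = \frac{3554}{\frac{2}{1981} \sqrt{21810810}} - \frac{3640}{3950} = 3554 \frac{\sqrt{21810810}}{22020} - \frac{364}{395} = \frac{1777 \sqrt{21810810}}{11010} - \frac{364}{395} = - \frac{364}{395} + \frac{1777 \sqrt{21810810}}{11010}$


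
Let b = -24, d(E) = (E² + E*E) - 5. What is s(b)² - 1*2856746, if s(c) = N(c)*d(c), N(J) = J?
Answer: 754934038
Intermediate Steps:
d(E) = -5 + 2*E² (d(E) = (E² + E²) - 5 = 2*E² - 5 = -5 + 2*E²)
s(c) = c*(-5 + 2*c²)
s(b)² - 1*2856746 = (-24*(-5 + 2*(-24)²))² - 1*2856746 = (-24*(-5 + 2*576))² - 2856746 = (-24*(-5 + 1152))² - 2856746 = (-24*1147)² - 2856746 = (-27528)² - 2856746 = 757790784 - 2856746 = 754934038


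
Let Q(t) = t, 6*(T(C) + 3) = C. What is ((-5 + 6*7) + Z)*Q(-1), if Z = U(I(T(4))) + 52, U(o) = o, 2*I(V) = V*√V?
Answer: -89 + 7*I*√21/18 ≈ -89.0 + 1.7821*I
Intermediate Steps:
T(C) = -3 + C/6
I(V) = V^(3/2)/2 (I(V) = (V*√V)/2 = V^(3/2)/2)
Z = 52 - 7*I*√21/18 (Z = (-3 + (⅙)*4)^(3/2)/2 + 52 = (-3 + ⅔)^(3/2)/2 + 52 = (-7/3)^(3/2)/2 + 52 = (-7*I*√21/9)/2 + 52 = -7*I*√21/18 + 52 = 52 - 7*I*√21/18 ≈ 52.0 - 1.7821*I)
((-5 + 6*7) + Z)*Q(-1) = ((-5 + 6*7) + (52 - 7*I*√21/18))*(-1) = ((-5 + 42) + (52 - 7*I*√21/18))*(-1) = (37 + (52 - 7*I*√21/18))*(-1) = (89 - 7*I*√21/18)*(-1) = -89 + 7*I*√21/18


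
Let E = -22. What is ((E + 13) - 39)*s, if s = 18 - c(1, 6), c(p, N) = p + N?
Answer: -528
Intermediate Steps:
c(p, N) = N + p
s = 11 (s = 18 - (6 + 1) = 18 - 1*7 = 18 - 7 = 11)
((E + 13) - 39)*s = ((-22 + 13) - 39)*11 = (-9 - 39)*11 = -48*11 = -528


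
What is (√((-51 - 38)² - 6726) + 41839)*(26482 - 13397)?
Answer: 547463315 + 13085*√1195 ≈ 5.4792e+8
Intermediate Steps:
(√((-51 - 38)² - 6726) + 41839)*(26482 - 13397) = (√((-89)² - 6726) + 41839)*13085 = (√(7921 - 6726) + 41839)*13085 = (√1195 + 41839)*13085 = (41839 + √1195)*13085 = 547463315 + 13085*√1195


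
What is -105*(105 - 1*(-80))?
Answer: -19425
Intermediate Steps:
-105*(105 - 1*(-80)) = -105*(105 + 80) = -105*185 = -19425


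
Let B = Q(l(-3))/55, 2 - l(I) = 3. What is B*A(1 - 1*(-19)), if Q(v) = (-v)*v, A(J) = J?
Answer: -4/11 ≈ -0.36364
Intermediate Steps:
l(I) = -1 (l(I) = 2 - 1*3 = 2 - 3 = -1)
Q(v) = -v**2
B = -1/55 (B = -1*(-1)**2/55 = -1*1*(1/55) = -1*1/55 = -1/55 ≈ -0.018182)
B*A(1 - 1*(-19)) = -(1 - 1*(-19))/55 = -(1 + 19)/55 = -1/55*20 = -4/11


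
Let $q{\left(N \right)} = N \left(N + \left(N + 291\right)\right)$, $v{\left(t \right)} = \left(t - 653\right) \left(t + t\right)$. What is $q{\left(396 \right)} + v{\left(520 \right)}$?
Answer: $290548$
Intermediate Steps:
$v{\left(t \right)} = 2 t \left(-653 + t\right)$ ($v{\left(t \right)} = \left(-653 + t\right) 2 t = 2 t \left(-653 + t\right)$)
$q{\left(N \right)} = N \left(291 + 2 N\right)$ ($q{\left(N \right)} = N \left(N + \left(291 + N\right)\right) = N \left(291 + 2 N\right)$)
$q{\left(396 \right)} + v{\left(520 \right)} = 396 \left(291 + 2 \cdot 396\right) + 2 \cdot 520 \left(-653 + 520\right) = 396 \left(291 + 792\right) + 2 \cdot 520 \left(-133\right) = 396 \cdot 1083 - 138320 = 428868 - 138320 = 290548$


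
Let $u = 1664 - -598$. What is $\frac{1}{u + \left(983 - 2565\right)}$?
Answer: $\frac{1}{680} \approx 0.0014706$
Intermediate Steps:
$u = 2262$ ($u = 1664 + 598 = 2262$)
$\frac{1}{u + \left(983 - 2565\right)} = \frac{1}{2262 + \left(983 - 2565\right)} = \frac{1}{2262 - 1582} = \frac{1}{680}$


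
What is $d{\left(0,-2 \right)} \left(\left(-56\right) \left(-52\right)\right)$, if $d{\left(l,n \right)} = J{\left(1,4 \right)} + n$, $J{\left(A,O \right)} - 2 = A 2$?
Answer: $5824$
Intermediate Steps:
$J{\left(A,O \right)} = 2 + 2 A$ ($J{\left(A,O \right)} = 2 + A 2 = 2 + 2 A$)
$d{\left(l,n \right)} = 4 + n$ ($d{\left(l,n \right)} = \left(2 + 2 \cdot 1\right) + n = \left(2 + 2\right) + n = 4 + n$)
$d{\left(0,-2 \right)} \left(\left(-56\right) \left(-52\right)\right) = \left(4 - 2\right) \left(\left(-56\right) \left(-52\right)\right) = 2 \cdot 2912 = 5824$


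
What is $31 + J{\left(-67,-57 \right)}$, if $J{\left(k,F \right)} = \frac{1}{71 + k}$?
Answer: $\frac{125}{4} \approx 31.25$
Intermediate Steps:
$31 + J{\left(-67,-57 \right)} = 31 + \frac{1}{71 - 67} = 31 + \frac{1}{4} = \frac{125}{4}$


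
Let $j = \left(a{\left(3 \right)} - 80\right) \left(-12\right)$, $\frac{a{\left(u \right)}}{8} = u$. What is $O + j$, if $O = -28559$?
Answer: $-27887$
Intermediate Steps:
$a{\left(u \right)} = 8 u$
$j = 672$ ($j = \left(8 \cdot 3 - 80\right) \left(-12\right) = \left(24 - 80\right) \left(-12\right) = \left(-56\right) \left(-12\right) = 672$)
$O + j = -28559 + 672 = -27887$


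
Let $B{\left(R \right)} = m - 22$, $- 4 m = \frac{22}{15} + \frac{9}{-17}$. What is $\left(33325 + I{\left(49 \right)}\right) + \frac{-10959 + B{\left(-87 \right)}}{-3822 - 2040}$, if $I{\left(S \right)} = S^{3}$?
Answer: $\frac{902720980619}{5979240} \approx 1.5098 \cdot 10^{5}$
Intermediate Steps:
$m = - \frac{239}{1020}$ ($m = - \frac{\frac{22}{15} + \frac{9}{-17}}{4} = - \frac{22 \cdot \frac{1}{15} + 9 \left(- \frac{1}{17}\right)}{4} = - \frac{\frac{22}{15} - \frac{9}{17}}{4} = \left(- \frac{1}{4}\right) \frac{239}{255} = - \frac{239}{1020} \approx -0.23431$)
$B{\left(R \right)} = - \frac{22679}{1020}$ ($B{\left(R \right)} = - \frac{239}{1020} - 22 = - \frac{22679}{1020}$)
$\left(33325 + I{\left(49 \right)}\right) + \frac{-10959 + B{\left(-87 \right)}}{-3822 - 2040} = \left(33325 + 49^{3}\right) + \frac{-10959 - \frac{22679}{1020}}{-3822 - 2040} = \left(33325 + 117649\right) - \frac{11200859}{1020 \left(-5862\right)} = 150974 - - \frac{11200859}{5979240} = 150974 + \frac{11200859}{5979240} = \frac{902720980619}{5979240}$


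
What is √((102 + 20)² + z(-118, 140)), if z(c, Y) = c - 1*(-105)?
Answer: √14871 ≈ 121.95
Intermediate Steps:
z(c, Y) = 105 + c (z(c, Y) = c + 105 = 105 + c)
√((102 + 20)² + z(-118, 140)) = √((102 + 20)² + (105 - 118)) = √(122² - 13) = √(14884 - 13) = √14871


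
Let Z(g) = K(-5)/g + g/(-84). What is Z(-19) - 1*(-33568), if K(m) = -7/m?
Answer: 267873857/7980 ≈ 33568.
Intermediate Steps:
Z(g) = -g/84 + 7/(5*g) (Z(g) = (-7/(-5))/g + g/(-84) = (-7*(-⅕))/g + g*(-1/84) = 7/(5*g) - g/84 = -g/84 + 7/(5*g))
Z(-19) - 1*(-33568) = (-1/84*(-19) + (7/5)/(-19)) - 1*(-33568) = (19/84 + (7/5)*(-1/19)) + 33568 = (19/84 - 7/95) + 33568 = 1217/7980 + 33568 = 267873857/7980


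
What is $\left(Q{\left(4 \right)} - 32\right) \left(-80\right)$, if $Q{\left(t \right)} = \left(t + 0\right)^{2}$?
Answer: $1280$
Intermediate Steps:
$Q{\left(t \right)} = t^{2}$
$\left(Q{\left(4 \right)} - 32\right) \left(-80\right) = \left(4^{2} - 32\right) \left(-80\right) = \left(16 - 32\right) \left(-80\right) = \left(-16\right) \left(-80\right) = 1280$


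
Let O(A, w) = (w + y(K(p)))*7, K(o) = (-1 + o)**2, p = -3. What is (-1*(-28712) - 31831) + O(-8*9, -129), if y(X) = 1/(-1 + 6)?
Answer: -20103/5 ≈ -4020.6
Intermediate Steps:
y(X) = 1/5
O(A, w) = 7/5 + 7*w (O(A, w) = (w + 1/5)*7 = (1/5 + w)*7 = 7/5 + 7*w)
(-1*(-28712) - 31831) + O(-8*9, -129) = (-1*(-28712) - 31831) + (7/5 + 7*(-129)) = (28712 - 31831) + (7/5 - 903) = -3119 - 4508/5 = -20103/5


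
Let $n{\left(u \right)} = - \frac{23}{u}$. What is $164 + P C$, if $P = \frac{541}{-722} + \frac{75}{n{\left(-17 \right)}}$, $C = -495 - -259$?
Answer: $- \frac{105794934}{8303} \approx -12742.0$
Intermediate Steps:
$C = -236$ ($C = -495 + 259 = -236$)
$P = \frac{908107}{16606}$ ($P = \frac{541}{-722} + \frac{75}{\left(-23\right) \frac{1}{-17}} = 541 \left(- \frac{1}{722}\right) + \frac{75}{\left(-23\right) \left(- \frac{1}{17}\right)} = - \frac{541}{722} + \frac{75}{\frac{23}{17}} = - \frac{541}{722} + 75 \cdot \frac{17}{23} = - \frac{541}{722} + \frac{1275}{23} = \frac{908107}{16606} \approx 54.685$)
$164 + P C = 164 + \frac{908107}{16606} \left(-236\right) = 164 - \frac{107156626}{8303} = - \frac{105794934}{8303}$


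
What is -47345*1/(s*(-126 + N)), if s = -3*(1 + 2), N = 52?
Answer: -47345/666 ≈ -71.089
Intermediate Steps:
s = -9 (s = -3*3 = -9)
-47345*1/(s*(-126 + N)) = -47345*(-1/(9*(-126 + 52))) = -47345/((-74*(-9))) = -47345/666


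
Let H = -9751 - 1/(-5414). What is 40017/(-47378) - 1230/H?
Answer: -1797073457361/2501175254114 ≈ -0.71849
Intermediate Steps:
H = -52791913/5414 (H = -9751 - 1*(-1/5414) = -9751 + 1/5414 = -52791913/5414 ≈ -9751.0)
40017/(-47378) - 1230/H = 40017/(-47378) - 1230/(-52791913/5414) = 40017*(-1/47378) - 1230*(-5414/52791913) = -40017/47378 + 6659220/52791913 = -1797073457361/2501175254114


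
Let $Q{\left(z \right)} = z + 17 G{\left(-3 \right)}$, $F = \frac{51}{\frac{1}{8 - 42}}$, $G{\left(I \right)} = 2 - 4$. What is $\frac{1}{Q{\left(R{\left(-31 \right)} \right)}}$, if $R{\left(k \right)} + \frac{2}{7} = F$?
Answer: $- \frac{7}{12378} \approx -0.00056552$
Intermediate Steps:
$G{\left(I \right)} = -2$
$F = -1734$ ($F = \frac{51}{\frac{1}{-34}} = \frac{51}{- \frac{1}{34}} = 51 \left(-34\right) = -1734$)
$R{\left(k \right)} = - \frac{12140}{7}$ ($R{\left(k \right)} = - \frac{2}{7} - 1734 = - \frac{12140}{7}$)
$Q{\left(z \right)} = -34 + z$ ($Q{\left(z \right)} = z + 17 \left(-2\right) = z - 34 = -34 + z$)
$\frac{1}{Q{\left(R{\left(-31 \right)} \right)}} = \frac{1}{-34 - \frac{12140}{7}} = \frac{1}{- \frac{12378}{7}} = - \frac{7}{12378}$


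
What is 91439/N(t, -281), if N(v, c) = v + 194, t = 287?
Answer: 91439/481 ≈ 190.10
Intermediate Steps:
N(v, c) = 194 + v
91439/N(t, -281) = 91439/(194 + 287) = 91439/481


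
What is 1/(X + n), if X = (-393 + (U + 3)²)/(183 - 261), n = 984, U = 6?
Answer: 1/988 ≈ 0.0010121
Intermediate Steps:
X = 4 (X = (-393 + (6 + 3)²)/(183 - 261) = (-393 + 9²)/(-78) = (-393 + 81)*(-1/78) = -312*(-1/78) = 4)
1/(X + n) = 1/(4 + 984) = 1/988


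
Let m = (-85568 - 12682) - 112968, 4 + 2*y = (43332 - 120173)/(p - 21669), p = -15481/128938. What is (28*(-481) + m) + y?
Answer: -627767252235635/2793973003 ≈ -2.2469e+5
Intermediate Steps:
p = -15481/128938 (p = -15481*1/128938 = -15481/128938 ≈ -0.12007)
y = -634083577/2793973003 (y = -2 + ((43332 - 120173)/(-15481/128938 - 21669))/2 = -2 + (-76841/(-2793973003/128938))/2 = -2 + (-76841*(-128938/2793973003))/2 = -2 + (1/2)*(9907724858/2793973003) = -2 + 4953862429/2793973003 = -634083577/2793973003 ≈ -0.22695)
m = -211218 (m = -98250 - 112968 = -211218)
(28*(-481) + m) + y = (28*(-481) - 211218) - 634083577/2793973003 = (-13468 - 211218) - 634083577/2793973003 = -224686 - 634083577/2793973003 = -627767252235635/2793973003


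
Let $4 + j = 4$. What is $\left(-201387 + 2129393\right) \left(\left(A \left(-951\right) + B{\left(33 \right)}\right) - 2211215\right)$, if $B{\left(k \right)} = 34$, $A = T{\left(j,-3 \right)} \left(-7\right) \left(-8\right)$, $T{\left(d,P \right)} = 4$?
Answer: $-4673881785230$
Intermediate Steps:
$j = 0$ ($j = -4 + 4 = 0$)
$A = 224$ ($A = 4 \left(-7\right) \left(-8\right) = \left(-28\right) \left(-8\right) = 224$)
$\left(-201387 + 2129393\right) \left(\left(A \left(-951\right) + B{\left(33 \right)}\right) - 2211215\right) = \left(-201387 + 2129393\right) \left(\left(224 \left(-951\right) + 34\right) - 2211215\right) = 1928006 \left(\left(-213024 + 34\right) - 2211215\right) = 1928006 \left(-212990 - 2211215\right) = 1928006 \left(-2424205\right) = -4673881785230$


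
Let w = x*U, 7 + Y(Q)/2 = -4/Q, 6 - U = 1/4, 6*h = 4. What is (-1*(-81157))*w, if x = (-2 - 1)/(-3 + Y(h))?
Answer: 5599833/116 ≈ 48274.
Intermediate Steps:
h = ⅔ (h = (⅙)*4 = ⅔ ≈ 0.66667)
U = 23/4 (U = 6 - 1/4 = 6 - 1*¼ = 6 - ¼ = 23/4 ≈ 5.7500)
Y(Q) = -14 - 8/Q (Y(Q) = -14 + 2*(-4/Q) = -14 - 8/Q)
x = 3/29 (x = (-2 - 1)/(-3 + (-14 - 8/⅔)) = -3/(-3 + (-14 - 8*3/2)) = -3/(-3 + (-14 - 12)) = -3/(-3 - 26) = -3/(-29) = -3*(-1/29) = 3/29 ≈ 0.10345)
w = 69/116 (w = (3/29)*(23/4) = 69/116 ≈ 0.59483)
(-1*(-81157))*w = -1*(-81157)*(69/116) = 81157*(69/116) = 5599833/116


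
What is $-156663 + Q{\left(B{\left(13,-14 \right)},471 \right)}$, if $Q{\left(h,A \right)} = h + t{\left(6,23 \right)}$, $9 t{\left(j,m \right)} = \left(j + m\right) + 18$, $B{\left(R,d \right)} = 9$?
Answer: $- \frac{1409839}{9} \approx -1.5665 \cdot 10^{5}$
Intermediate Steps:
$t{\left(j,m \right)} = 2 + \frac{j}{9} + \frac{m}{9}$ ($t{\left(j,m \right)} = \frac{\left(j + m\right) + 18}{9} = \frac{18 + j + m}{9} = 2 + \frac{j}{9} + \frac{m}{9}$)
$Q{\left(h,A \right)} = \frac{47}{9} + h$ ($Q{\left(h,A \right)} = h + \left(2 + \frac{1}{9} \cdot 6 + \frac{1}{9} \cdot 23\right) = h + \left(2 + \frac{2}{3} + \frac{23}{9}\right) = h + \frac{47}{9} = \frac{47}{9} + h$)
$-156663 + Q{\left(B{\left(13,-14 \right)},471 \right)} = -156663 + \left(\frac{47}{9} + 9\right) = -156663 + \frac{128}{9} = - \frac{1409839}{9}$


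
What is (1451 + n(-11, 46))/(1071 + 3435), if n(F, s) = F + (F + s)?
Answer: 1475/4506 ≈ 0.32734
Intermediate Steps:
n(F, s) = s + 2*F
(1451 + n(-11, 46))/(1071 + 3435) = (1451 + (46 + 2*(-11)))/(1071 + 3435) = (1451 + (46 - 22))/4506 = (1451 + 24)*(1/4506) = 1475*(1/4506) = 1475/4506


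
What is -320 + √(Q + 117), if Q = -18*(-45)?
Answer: -320 + 3*√103 ≈ -289.55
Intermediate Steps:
Q = 810
-320 + √(Q + 117) = -320 + √(810 + 117) = -320 + √927 = -320 + 3*√103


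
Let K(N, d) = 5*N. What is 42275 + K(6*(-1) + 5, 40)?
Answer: 42270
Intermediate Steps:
42275 + K(6*(-1) + 5, 40) = 42275 + 5*(6*(-1) + 5) = 42275 + 5*(-6 + 5) = 42275 + 5*(-1) = 42275 - 5 = 42270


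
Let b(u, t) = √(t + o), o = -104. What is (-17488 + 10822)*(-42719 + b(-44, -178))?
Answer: 284764854 - 6666*I*√282 ≈ 2.8476e+8 - 1.1194e+5*I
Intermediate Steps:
b(u, t) = √(-104 + t) (b(u, t) = √(t - 104) = √(-104 + t))
(-17488 + 10822)*(-42719 + b(-44, -178)) = (-17488 + 10822)*(-42719 + √(-104 - 178)) = -6666*(-42719 + √(-282)) = -6666*(-42719 + I*√282) = 284764854 - 6666*I*√282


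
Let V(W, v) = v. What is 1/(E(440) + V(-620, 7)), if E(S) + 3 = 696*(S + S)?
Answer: 1/612484 ≈ 1.6327e-6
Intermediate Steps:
E(S) = -3 + 1392*S (E(S) = -3 + 696*(S + S) = -3 + 696*(2*S) = -3 + 1392*S)
1/(E(440) + V(-620, 7)) = 1/((-3 + 1392*440) + 7) = 1/((-3 + 612480) + 7) = 1/(612477 + 7) = 1/612484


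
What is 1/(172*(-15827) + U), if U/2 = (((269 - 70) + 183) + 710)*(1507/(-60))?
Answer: -5/13885494 ≈ -3.6009e-7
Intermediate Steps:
U = -274274/5 (U = 2*((((269 - 70) + 183) + 710)*(1507/(-60))) = 2*(((199 + 183) + 710)*(1507*(-1/60))) = 2*((382 + 710)*(-1507/60)) = 2*(1092*(-1507/60)) = 2*(-137137/5) = -274274/5 ≈ -54855.)
1/(172*(-15827) + U) = 1/(172*(-15827) - 274274/5) = 1/(-2722244 - 274274/5) = 1/(-13885494/5) = -5/13885494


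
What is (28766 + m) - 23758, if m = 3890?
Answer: 8898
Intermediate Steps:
(28766 + m) - 23758 = (28766 + 3890) - 23758 = 32656 - 23758 = 8898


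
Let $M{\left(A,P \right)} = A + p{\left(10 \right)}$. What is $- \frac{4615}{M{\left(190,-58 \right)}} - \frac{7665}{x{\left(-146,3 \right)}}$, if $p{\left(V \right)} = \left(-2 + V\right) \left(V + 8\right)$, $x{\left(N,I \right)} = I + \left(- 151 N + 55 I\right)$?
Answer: $- \frac{26269430}{1854869} \approx -14.162$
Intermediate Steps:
$x{\left(N,I \right)} = - 151 N + 56 I$
$p{\left(V \right)} = \left(-2 + V\right) \left(8 + V\right)$
$M{\left(A,P \right)} = 144 + A$ ($M{\left(A,P \right)} = A + \left(-16 + 10^{2} + 6 \cdot 10\right) = A + \left(-16 + 100 + 60\right) = A + 144 = 144 + A$)
$- \frac{4615}{M{\left(190,-58 \right)}} - \frac{7665}{x{\left(-146,3 \right)}} = - \frac{4615}{144 + 190} - \frac{7665}{\left(-151\right) \left(-146\right) + 56 \cdot 3} = - \frac{4615}{334} - \frac{7665}{22046 + 168} = \left(-4615\right) \frac{1}{334} - \frac{7665}{22214} = - \frac{4615}{334} - \frac{7665}{22214} = - \frac{26269430}{1854869}$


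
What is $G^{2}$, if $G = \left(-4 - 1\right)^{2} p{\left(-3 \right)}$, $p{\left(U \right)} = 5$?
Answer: $15625$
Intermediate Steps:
$G = 125$ ($G = \left(-4 - 1\right)^{2} \cdot 5 = \left(-5\right)^{2} \cdot 5 = 25 \cdot 5 = 125$)
$G^{2} = 125^{2} = 15625$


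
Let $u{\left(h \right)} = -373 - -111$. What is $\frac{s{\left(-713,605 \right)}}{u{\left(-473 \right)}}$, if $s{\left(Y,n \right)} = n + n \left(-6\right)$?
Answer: $\frac{3025}{262} \approx 11.546$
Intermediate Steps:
$s{\left(Y,n \right)} = - 5 n$ ($s{\left(Y,n \right)} = n - 6 n = - 5 n$)
$u{\left(h \right)} = -262$ ($u{\left(h \right)} = -373 + 111 = -262$)
$\frac{s{\left(-713,605 \right)}}{u{\left(-473 \right)}} = \frac{\left(-5\right) 605}{-262} = \left(-3025\right) \left(- \frac{1}{262}\right) = \frac{3025}{262}$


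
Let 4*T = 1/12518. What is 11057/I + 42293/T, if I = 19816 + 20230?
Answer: 84805217825473/40046 ≈ 2.1177e+9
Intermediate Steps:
I = 40046
T = 1/50072 (T = (¼)/12518 = (¼)*(1/12518) = 1/50072 ≈ 1.9971e-5)
11057/I + 42293/T = 11057/40046 + 42293/(1/50072) = 11057*(1/40046) + 42293*50072 = 11057/40046 + 2117695096 = 84805217825473/40046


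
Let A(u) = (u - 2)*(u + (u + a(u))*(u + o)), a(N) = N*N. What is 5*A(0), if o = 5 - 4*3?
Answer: 0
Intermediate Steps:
o = -7 (o = 5 - 12 = -7)
a(N) = N**2
A(u) = (-2 + u)*(u + (-7 + u)*(u + u**2)) (A(u) = (u - 2)*(u + (u + u**2)*(u - 7)) = (-2 + u)*(u + (u + u**2)*(-7 + u)) = (-2 + u)*(u + (-7 + u)*(u + u**2)))
5*A(0) = 5*(0*(12 + 0**3 - 8*0**2 + 6*0)) = 5*(0*(12 + 0 - 8*0 + 0)) = 5*(0*(12 + 0 + 0 + 0)) = 5*(0*12) = 5*0 = 0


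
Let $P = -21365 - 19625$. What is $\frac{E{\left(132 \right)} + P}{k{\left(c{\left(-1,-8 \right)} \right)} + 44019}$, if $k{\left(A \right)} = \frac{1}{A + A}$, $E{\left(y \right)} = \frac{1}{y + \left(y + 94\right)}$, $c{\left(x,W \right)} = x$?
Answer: $- \frac{14674419}{15758623} \approx -0.9312$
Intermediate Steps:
$P = -40990$
$E{\left(y \right)} = \frac{1}{94 + 2 y}$ ($E{\left(y \right)} = \frac{1}{y + \left(94 + y\right)} = \frac{1}{94 + 2 y}$)
$k{\left(A \right)} = \frac{1}{2 A}$
$\frac{E{\left(132 \right)} + P}{k{\left(c{\left(-1,-8 \right)} \right)} + 44019} = \frac{\frac{1}{2 \left(47 + 132\right)} - 40990}{\frac{1}{2 \left(-1\right)} + 44019} = \frac{\frac{1}{2 \cdot 179} - 40990}{\frac{1}{2} \left(-1\right) + 44019} = \frac{\frac{1}{2} \cdot \frac{1}{179} - 40990}{- \frac{1}{2} + 44019} = \frac{\frac{1}{358} - 40990}{\frac{88037}{2}} = \left(- \frac{14674419}{358}\right) \frac{2}{88037} = - \frac{14674419}{15758623}$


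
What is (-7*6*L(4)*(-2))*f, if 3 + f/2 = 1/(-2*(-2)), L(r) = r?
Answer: -1848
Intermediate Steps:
f = -11/2 (f = -6 + 2/((-2*(-2))) = -6 + 2/4 = -6 + 2*(¼) = -6 + ½ = -11/2 ≈ -5.5000)
(-7*6*L(4)*(-2))*f = -7*6*4*(-2)*(-11/2) = -168*(-2)*(-11/2) = -7*(-48)*(-11/2) = 336*(-11/2) = -1848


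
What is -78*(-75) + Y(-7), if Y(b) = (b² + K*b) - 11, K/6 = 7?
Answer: 5594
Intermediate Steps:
K = 42 (K = 6*7 = 42)
Y(b) = -11 + b² + 42*b (Y(b) = (b² + 42*b) - 11 = -11 + b² + 42*b)
-78*(-75) + Y(-7) = -78*(-75) + (-11 + (-7)² + 42*(-7)) = 5850 + (-11 + 49 - 294) = 5850 - 256 = 5594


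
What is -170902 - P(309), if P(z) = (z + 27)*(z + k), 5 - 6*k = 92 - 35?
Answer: -271814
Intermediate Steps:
k = -26/3 (k = ⅚ - (92 - 35)/6 = ⅚ - ⅙*57 = ⅚ - 19/2 = -26/3 ≈ -8.6667)
P(z) = (27 + z)*(-26/3 + z) (P(z) = (z + 27)*(z - 26/3) = (27 + z)*(-26/3 + z))
-170902 - P(309) = -170902 - (-234 + 309² + (55/3)*309) = -170902 - (-234 + 95481 + 5665) = -170902 - 1*100912 = -170902 - 100912 = -271814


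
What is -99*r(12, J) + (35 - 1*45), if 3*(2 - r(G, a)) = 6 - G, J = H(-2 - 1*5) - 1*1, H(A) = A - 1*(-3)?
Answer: -406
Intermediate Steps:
H(A) = 3 + A (H(A) = A + 3 = 3 + A)
J = -5 (J = (3 + (-2 - 1*5)) - 1*1 = (3 + (-2 - 5)) - 1 = (3 - 7) - 1 = -4 - 1 = -5)
r(G, a) = G/3 (r(G, a) = 2 - (6 - G)/3 = 2 + (-2 + G/3) = G/3)
-99*r(12, J) + (35 - 1*45) = -33*12 + (35 - 1*45) = -99*4 + (35 - 45) = -396 - 10 = -406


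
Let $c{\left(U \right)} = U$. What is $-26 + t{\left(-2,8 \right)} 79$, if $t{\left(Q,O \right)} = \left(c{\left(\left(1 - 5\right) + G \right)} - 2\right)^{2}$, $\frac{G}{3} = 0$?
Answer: $2818$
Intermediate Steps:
$G = 0$ ($G = 3 \cdot 0 = 0$)
$t{\left(Q,O \right)} = 36$ ($t{\left(Q,O \right)} = \left(\left(\left(1 - 5\right) + 0\right) - 2\right)^{2} = \left(\left(-4 + 0\right) - 2\right)^{2} = \left(-4 - 2\right)^{2} = \left(-6\right)^{2} = 36$)
$-26 + t{\left(-2,8 \right)} 79 = -26 + 36 \cdot 79 = -26 + 2844 = 2818$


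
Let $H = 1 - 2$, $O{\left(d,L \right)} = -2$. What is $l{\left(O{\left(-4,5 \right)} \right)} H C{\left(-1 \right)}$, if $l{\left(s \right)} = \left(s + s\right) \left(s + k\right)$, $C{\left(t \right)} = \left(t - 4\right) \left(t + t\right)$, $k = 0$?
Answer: $-80$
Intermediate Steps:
$C{\left(t \right)} = 2 t \left(-4 + t\right)$ ($C{\left(t \right)} = \left(-4 + t\right) 2 t = 2 t \left(-4 + t\right)$)
$H = -1$
$l{\left(s \right)} = 2 s^{2}$ ($l{\left(s \right)} = \left(s + s\right) \left(s + 0\right) = 2 s s = 2 s^{2}$)
$l{\left(O{\left(-4,5 \right)} \right)} H C{\left(-1 \right)} = 2 \left(-2\right)^{2} \left(-1\right) 2 \left(-1\right) \left(-4 - 1\right) = 2 \cdot 4 \left(-1\right) 2 \left(-1\right) \left(-5\right) = 8 \left(-1\right) 10 = \left(-8\right) 10 = -80$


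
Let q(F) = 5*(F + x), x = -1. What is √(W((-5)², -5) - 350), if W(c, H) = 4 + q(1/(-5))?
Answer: 4*I*√22 ≈ 18.762*I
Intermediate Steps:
q(F) = -5 + 5*F (q(F) = 5*(F - 1) = 5*(-1 + F) = -5 + 5*F)
W(c, H) = -2 (W(c, H) = 4 + (-5 + 5/(-5)) = 4 + (-5 + 5*(-⅕)) = 4 + (-5 - 1) = 4 - 6 = -2)
√(W((-5)², -5) - 350) = √(-2 - 350) = √(-352) = 4*I*√22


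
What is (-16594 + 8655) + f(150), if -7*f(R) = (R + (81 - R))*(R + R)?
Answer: -79873/7 ≈ -11410.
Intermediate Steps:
f(R) = -162*R/7 (f(R) = -(R + (81 - R))*(R + R)/7 = -81*2*R/7 = -162*R/7)
(-16594 + 8655) + f(150) = (-16594 + 8655) - 162/7*150 = -7939 - 24300/7 = -79873/7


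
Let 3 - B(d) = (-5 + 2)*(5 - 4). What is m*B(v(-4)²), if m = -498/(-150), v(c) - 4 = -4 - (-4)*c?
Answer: 498/25 ≈ 19.920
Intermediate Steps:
v(c) = 4*c (v(c) = 4 + (-4 - (-4)*c) = 4 + (-4 + 4*c) = 4*c)
m = 83/25 (m = -498*(-1/150) = 83/25 ≈ 3.3200)
B(d) = 6 (B(d) = 3 - (-5 + 2)*(5 - 4) = 3 - (-3) = 3 - 1*(-3) = 3 + 3 = 6)
m*B(v(-4)²) = (83/25)*6 = 498/25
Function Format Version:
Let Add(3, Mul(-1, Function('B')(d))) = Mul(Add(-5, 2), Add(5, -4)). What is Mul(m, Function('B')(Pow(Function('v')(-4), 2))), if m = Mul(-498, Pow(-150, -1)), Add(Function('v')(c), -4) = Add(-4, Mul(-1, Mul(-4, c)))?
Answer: Rational(498, 25) ≈ 19.920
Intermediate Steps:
Function('v')(c) = Mul(4, c) (Function('v')(c) = Add(4, Add(-4, Mul(-1, Mul(-4, c)))) = Add(4, Add(-4, Mul(4, c))) = Mul(4, c))
m = Rational(83, 25) (m = Mul(-498, Rational(-1, 150)) = Rational(83, 25) ≈ 3.3200)
Function('B')(d) = 6 (Function('B')(d) = Add(3, Mul(-1, Mul(Add(-5, 2), Add(5, -4)))) = Add(3, Mul(-1, Mul(-3, 1))) = Add(3, Mul(-1, -3)) = Add(3, 3) = 6)
Mul(m, Function('B')(Pow(Function('v')(-4), 2))) = Mul(Rational(83, 25), 6) = Rational(498, 25)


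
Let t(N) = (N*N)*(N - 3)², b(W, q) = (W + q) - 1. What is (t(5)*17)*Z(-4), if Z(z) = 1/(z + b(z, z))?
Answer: -1700/13 ≈ -130.77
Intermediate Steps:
b(W, q) = -1 + W + q
Z(z) = 1/(-1 + 3*z) (Z(z) = 1/(z + (-1 + z + z)) = 1/(z + (-1 + 2*z)) = 1/(-1 + 3*z))
t(N) = N²*(-3 + N)²
(t(5)*17)*Z(-4) = ((5²*(-3 + 5)²)*17)/(-1 + 3*(-4)) = ((25*2²)*17)/(-1 - 12) = ((25*4)*17)/(-13) = (100*17)*(-1/13) = 1700*(-1/13) = -1700/13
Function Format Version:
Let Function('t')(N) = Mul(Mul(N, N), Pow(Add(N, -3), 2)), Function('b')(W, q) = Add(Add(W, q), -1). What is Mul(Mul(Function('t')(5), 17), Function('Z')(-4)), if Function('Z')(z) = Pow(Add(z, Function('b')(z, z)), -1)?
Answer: Rational(-1700, 13) ≈ -130.77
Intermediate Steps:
Function('b')(W, q) = Add(-1, W, q)
Function('Z')(z) = Pow(Add(-1, Mul(3, z)), -1) (Function('Z')(z) = Pow(Add(z, Add(-1, z, z)), -1) = Pow(Add(z, Add(-1, Mul(2, z))), -1) = Pow(Add(-1, Mul(3, z)), -1))
Function('t')(N) = Mul(Pow(N, 2), Pow(Add(-3, N), 2))
Mul(Mul(Function('t')(5), 17), Function('Z')(-4)) = Mul(Mul(Mul(Pow(5, 2), Pow(Add(-3, 5), 2)), 17), Pow(Add(-1, Mul(3, -4)), -1)) = Mul(Mul(Mul(25, Pow(2, 2)), 17), Pow(Add(-1, -12), -1)) = Mul(Mul(Mul(25, 4), 17), Pow(-13, -1)) = Mul(Mul(100, 17), Rational(-1, 13)) = Mul(1700, Rational(-1, 13)) = Rational(-1700, 13)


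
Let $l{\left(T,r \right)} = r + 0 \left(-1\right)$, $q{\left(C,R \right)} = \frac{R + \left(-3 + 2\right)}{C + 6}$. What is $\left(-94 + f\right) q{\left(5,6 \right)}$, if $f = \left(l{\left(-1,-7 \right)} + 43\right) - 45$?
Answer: $- \frac{515}{11} \approx -46.818$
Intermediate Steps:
$q{\left(C,R \right)} = \frac{-1 + R}{6 + C}$ ($q{\left(C,R \right)} = \frac{R - 1}{6 + C} = \frac{-1 + R}{6 + C}$)
$l{\left(T,r \right)} = r$ ($l{\left(T,r \right)} = r + 0 = r$)
$f = -9$ ($f = \left(-7 + 43\right) - 45 = 36 - 45 = -9$)
$\left(-94 + f\right) q{\left(5,6 \right)} = \left(-94 - 9\right) \frac{-1 + 6}{6 + 5} = - 103 \cdot \frac{1}{11} \cdot 5 = \left(-103\right) \frac{5}{11} = - \frac{515}{11}$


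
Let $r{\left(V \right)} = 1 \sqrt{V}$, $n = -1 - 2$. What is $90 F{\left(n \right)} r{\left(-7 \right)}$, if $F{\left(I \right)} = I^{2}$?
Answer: $810 i \sqrt{7} \approx 2143.1 i$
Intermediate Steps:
$n = -3$
$r{\left(V \right)} = \sqrt{V}$
$90 F{\left(n \right)} r{\left(-7 \right)} = 90 \left(-3\right)^{2} \sqrt{-7} = 90 \cdot 9 i \sqrt{7} = 810 i \sqrt{7}$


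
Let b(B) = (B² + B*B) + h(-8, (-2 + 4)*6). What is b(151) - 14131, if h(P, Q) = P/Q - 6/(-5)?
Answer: 472073/15 ≈ 31472.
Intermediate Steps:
h(P, Q) = 6/5 + P/Q (h(P, Q) = P/Q - 6*(-⅕) = P/Q + 6/5 = 6/5 + P/Q)
b(B) = 8/15 + 2*B² (b(B) = (B² + B*B) + (6/5 - 8*1/(6*(-2 + 4))) = (B² + B²) + (6/5 - 8/(2*6)) = 2*B² + (6/5 - 8/12) = 2*B² + (6/5 - 8*1/12) = 2*B² + (6/5 - ⅔) = 2*B² + 8/15 = 8/15 + 2*B²)
b(151) - 14131 = (8/15 + 2*151²) - 14131 = (8/15 + 2*22801) - 14131 = (8/15 + 45602) - 14131 = 684038/15 - 14131 = 472073/15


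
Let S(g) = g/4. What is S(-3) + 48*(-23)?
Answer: -4419/4 ≈ -1104.8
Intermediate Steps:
S(g) = g/4 (S(g) = g*(¼) = g/4)
S(-3) + 48*(-23) = (¼)*(-3) + 48*(-23) = -¾ - 1104 = -4419/4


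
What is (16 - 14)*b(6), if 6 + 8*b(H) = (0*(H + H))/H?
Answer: -3/2 ≈ -1.5000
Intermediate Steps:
b(H) = -¾ (b(H) = -¾ + ((0*(H + H))/H)/8 = -¾ + ((0*(2*H))/H)/8 = -¾ + (0/H)/8 = -¾ + (⅛)*0 = -¾ + 0 = -¾)
(16 - 14)*b(6) = (16 - 14)*(-¾) = 2*(-¾) = -3/2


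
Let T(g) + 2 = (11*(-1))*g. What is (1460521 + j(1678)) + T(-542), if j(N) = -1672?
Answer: 1464809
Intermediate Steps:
T(g) = -2 - 11*g (T(g) = -2 + (11*(-1))*g = -2 - 11*g)
(1460521 + j(1678)) + T(-542) = (1460521 - 1672) + (-2 - 11*(-542)) = 1458849 + (-2 + 5962) = 1458849 + 5960 = 1464809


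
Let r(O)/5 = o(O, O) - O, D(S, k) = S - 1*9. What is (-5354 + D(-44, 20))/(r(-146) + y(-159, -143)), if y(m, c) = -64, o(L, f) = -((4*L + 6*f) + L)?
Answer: -5407/8696 ≈ -0.62178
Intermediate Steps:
D(S, k) = -9 + S (D(S, k) = S - 9 = -9 + S)
o(L, f) = -6*f - 5*L (o(L, f) = -(5*L + 6*f) = -6*f - 5*L)
r(O) = -60*O (r(O) = 5*((-6*O - 5*O) - O) = 5*(-11*O - O) = 5*(-12*O) = -60*O)
(-5354 + D(-44, 20))/(r(-146) + y(-159, -143)) = (-5354 + (-9 - 44))/(-60*(-146) - 64) = (-5354 - 53)/(8760 - 64) = -5407/8696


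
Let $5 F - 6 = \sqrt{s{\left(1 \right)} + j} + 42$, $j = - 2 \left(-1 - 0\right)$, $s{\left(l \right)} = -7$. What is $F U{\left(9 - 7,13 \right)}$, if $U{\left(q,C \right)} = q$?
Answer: $\frac{96}{5} + \frac{2 i \sqrt{5}}{5} \approx 19.2 + 0.89443 i$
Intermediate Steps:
$j = 2$ ($j = - 2 \left(-1 + 0\right) = \left(-2\right) \left(-1\right) = 2$)
$F = \frac{48}{5} + \frac{i \sqrt{5}}{5}$ ($F = \frac{6}{5} + \frac{\sqrt{-7 + 2} + 42}{5} = \frac{6}{5} + \frac{\sqrt{-5} + 42}{5} = \frac{6}{5} + \frac{i \sqrt{5} + 42}{5} = \frac{6}{5} + \frac{42 + i \sqrt{5}}{5} = \frac{6}{5} + \left(\frac{42}{5} + \frac{i \sqrt{5}}{5}\right) = \frac{48}{5} + \frac{i \sqrt{5}}{5} \approx 9.6 + 0.44721 i$)
$F U{\left(9 - 7,13 \right)} = \left(\frac{48}{5} + \frac{i \sqrt{5}}{5}\right) \left(9 - 7\right) = \left(\frac{48}{5} + \frac{i \sqrt{5}}{5}\right) 2 = \frac{96}{5} + \frac{2 i \sqrt{5}}{5}$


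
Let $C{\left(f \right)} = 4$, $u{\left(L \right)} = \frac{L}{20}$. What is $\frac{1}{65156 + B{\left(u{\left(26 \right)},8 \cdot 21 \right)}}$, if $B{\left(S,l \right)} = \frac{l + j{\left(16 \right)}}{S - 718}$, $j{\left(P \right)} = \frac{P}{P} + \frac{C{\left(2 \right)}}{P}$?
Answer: $\frac{14334}{933942719} \approx 1.5348 \cdot 10^{-5}$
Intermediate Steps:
$u{\left(L \right)} = \frac{L}{20}$ ($u{\left(L \right)} = L \frac{1}{20} = \frac{L}{20}$)
$j{\left(P \right)} = 1 + \frac{4}{P}$ ($j{\left(P \right)} = \frac{P}{P} + \frac{4}{P} = 1 + \frac{4}{P}$)
$B{\left(S,l \right)} = \frac{\frac{5}{4} + l}{-718 + S}$ ($B{\left(S,l \right)} = \frac{l + \frac{4 + 16}{16}}{S - 718} = \frac{l + \frac{1}{16} \cdot 20}{-718 + S} = \frac{l + \frac{5}{4}}{-718 + S} = \frac{\frac{5}{4} + l}{-718 + S}$)
$\frac{1}{65156 + B{\left(u{\left(26 \right)},8 \cdot 21 \right)}} = \frac{1}{65156 + \frac{\frac{5}{4} + 8 \cdot 21}{-718 + \frac{1}{20} \cdot 26}} = \frac{1}{65156 + \frac{\frac{5}{4} + 168}{-718 + \frac{13}{10}}} = \frac{1}{65156 + \frac{1}{- \frac{7167}{10}} \cdot \frac{677}{4}} = \frac{1}{65156 - \frac{3385}{14334}} = \frac{1}{\frac{933942719}{14334}} = \frac{14334}{933942719}$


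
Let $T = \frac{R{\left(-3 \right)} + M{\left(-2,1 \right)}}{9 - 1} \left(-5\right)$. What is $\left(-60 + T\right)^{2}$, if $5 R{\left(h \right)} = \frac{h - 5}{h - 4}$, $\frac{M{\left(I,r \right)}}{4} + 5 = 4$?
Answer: $\frac{651249}{196} \approx 3322.7$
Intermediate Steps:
$M{\left(I,r \right)} = -4$ ($M{\left(I,r \right)} = -20 + 4 \cdot 4 = -20 + 16 = -4$)
$R{\left(h \right)} = \frac{-5 + h}{5 \left(-4 + h\right)}$ ($R{\left(h \right)} = \frac{\left(h - 5\right) \frac{1}{h - 4}}{5} = \frac{\left(-5 + h\right) \frac{1}{-4 + h}}{5} = \frac{\frac{1}{-4 + h} \left(-5 + h\right)}{5} = \frac{-5 + h}{5 \left(-4 + h\right)}$)
$T = \frac{33}{14}$ ($T = \frac{\frac{-5 - 3}{5 \left(-4 - 3\right)} - 4}{9 - 1} \left(-5\right) = \frac{\frac{1}{5} \frac{1}{-7} \left(-8\right) - 4}{8} \left(-5\right) = \left(\frac{1}{5} \left(- \frac{1}{7}\right) \left(-8\right) - 4\right) \frac{1}{8} \left(-5\right) = \left(\frac{8}{35} - 4\right) \frac{1}{8} \left(-5\right) = \left(- \frac{132}{35}\right) \frac{1}{8} \left(-5\right) = \left(- \frac{33}{70}\right) \left(-5\right) = \frac{33}{14} \approx 2.3571$)
$\left(-60 + T\right)^{2} = \left(-60 + \frac{33}{14}\right)^{2} = \left(- \frac{807}{14}\right)^{2} = \frac{651249}{196}$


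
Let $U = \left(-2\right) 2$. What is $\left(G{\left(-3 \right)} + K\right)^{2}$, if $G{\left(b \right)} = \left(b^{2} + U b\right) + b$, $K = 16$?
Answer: $1156$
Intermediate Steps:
$U = -4$
$G{\left(b \right)} = b^{2} - 3 b$ ($G{\left(b \right)} = \left(b^{2} - 4 b\right) + b = b^{2} - 3 b$)
$\left(G{\left(-3 \right)} + K\right)^{2} = \left(- 3 \left(-3 - 3\right) + 16\right)^{2} = \left(\left(-3\right) \left(-6\right) + 16\right)^{2} = \left(18 + 16\right)^{2} = 34^{2} = 1156$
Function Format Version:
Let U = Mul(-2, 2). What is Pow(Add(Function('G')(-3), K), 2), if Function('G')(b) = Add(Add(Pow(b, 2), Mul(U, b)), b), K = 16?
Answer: 1156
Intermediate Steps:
U = -4
Function('G')(b) = Add(Pow(b, 2), Mul(-3, b)) (Function('G')(b) = Add(Add(Pow(b, 2), Mul(-4, b)), b) = Add(Pow(b, 2), Mul(-3, b)))
Pow(Add(Function('G')(-3), K), 2) = Pow(Add(Mul(-3, Add(-3, -3)), 16), 2) = Pow(Add(Mul(-3, -6), 16), 2) = Pow(Add(18, 16), 2) = Pow(34, 2) = 1156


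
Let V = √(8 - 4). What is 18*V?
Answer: 36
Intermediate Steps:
V = 2 (V = √4 = 2)
18*V = 18*2 = 36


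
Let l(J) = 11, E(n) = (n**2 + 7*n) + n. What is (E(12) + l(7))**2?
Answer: 63001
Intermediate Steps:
E(n) = n**2 + 8*n
(E(12) + l(7))**2 = (12*(8 + 12) + 11)**2 = (12*20 + 11)**2 = (240 + 11)**2 = 251**2 = 63001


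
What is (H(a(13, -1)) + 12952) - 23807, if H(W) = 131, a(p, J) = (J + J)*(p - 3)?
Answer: -10724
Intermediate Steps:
a(p, J) = 2*J*(-3 + p) (a(p, J) = (2*J)*(-3 + p) = 2*J*(-3 + p))
(H(a(13, -1)) + 12952) - 23807 = (131 + 12952) - 23807 = 13083 - 23807 = -10724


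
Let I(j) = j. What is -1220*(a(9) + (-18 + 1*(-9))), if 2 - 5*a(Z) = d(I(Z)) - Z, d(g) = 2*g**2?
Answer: 69784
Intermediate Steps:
a(Z) = 2/5 - 2*Z**2/5 + Z/5 (a(Z) = 2/5 - (2*Z**2 - Z)/5 = 2/5 - (-Z + 2*Z**2)/5 = 2/5 + (-2*Z**2/5 + Z/5) = 2/5 - 2*Z**2/5 + Z/5)
-1220*(a(9) + (-18 + 1*(-9))) = -1220*((2/5 - 2/5*9**2 + (1/5)*9) + (-18 + 1*(-9))) = -1220*((2/5 - 2/5*81 + 9/5) + (-18 - 9)) = -1220*((2/5 - 162/5 + 9/5) - 27) = -1220*(-151/5 - 27) = -1220*(-286/5) = 69784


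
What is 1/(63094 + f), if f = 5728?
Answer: 1/68822 ≈ 1.4530e-5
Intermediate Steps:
1/(63094 + f) = 1/(63094 + 5728) = 1/68822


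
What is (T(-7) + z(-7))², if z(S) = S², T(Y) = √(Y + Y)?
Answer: (49 + I*√14)² ≈ 2387.0 + 366.68*I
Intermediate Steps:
T(Y) = √2*√Y (T(Y) = √(2*Y) = √2*√Y)
(T(-7) + z(-7))² = (√2*√(-7) + (-7)²)² = (√2*(I*√7) + 49)² = (I*√14 + 49)² = (49 + I*√14)²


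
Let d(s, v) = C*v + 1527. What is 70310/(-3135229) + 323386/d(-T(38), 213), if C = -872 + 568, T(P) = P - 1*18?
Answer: -1018334515144/198224853525 ≈ -5.1373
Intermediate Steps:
T(P) = -18 + P (T(P) = P - 18 = -18 + P)
C = -304
d(s, v) = 1527 - 304*v (d(s, v) = -304*v + 1527 = 1527 - 304*v)
70310/(-3135229) + 323386/d(-T(38), 213) = 70310/(-3135229) + 323386/(1527 - 304*213) = 70310*(-1/3135229) + 323386/(1527 - 64752) = -70310/3135229 + 323386/(-63225) = -70310/3135229 + 323386*(-1/63225) = -70310/3135229 - 323386/63225 = -1018334515144/198224853525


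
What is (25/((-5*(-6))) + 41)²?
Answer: 63001/36 ≈ 1750.0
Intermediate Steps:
(25/((-5*(-6))) + 41)² = (25/30 + 41)² = (25*(1/30) + 41)² = (⅚ + 41)² = (251/6)² = 63001/36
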